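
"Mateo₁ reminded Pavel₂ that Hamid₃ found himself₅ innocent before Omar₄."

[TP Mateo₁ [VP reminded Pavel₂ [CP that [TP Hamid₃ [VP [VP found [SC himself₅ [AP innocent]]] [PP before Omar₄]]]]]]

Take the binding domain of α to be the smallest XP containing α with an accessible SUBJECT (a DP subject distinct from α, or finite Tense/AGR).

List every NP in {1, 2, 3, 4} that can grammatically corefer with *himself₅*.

{3}

*himself* is an anaphor, so Principle A applies: it must be bound in its binding domain.
Binding domain of *himself₅*: the embedded TP, whose subject is Hamid₃.
*Mateo₁* c-commands the anaphor but is outside its binding domain → cannot satisfy Principle A.
*Pavel₂* c-commands the anaphor but is outside its binding domain → cannot satisfy Principle A.
*Hamid₃* c-commands the anaphor within its binding domain → licit binder.
*Omar₄* does not c-command the anaphor → cannot bind it.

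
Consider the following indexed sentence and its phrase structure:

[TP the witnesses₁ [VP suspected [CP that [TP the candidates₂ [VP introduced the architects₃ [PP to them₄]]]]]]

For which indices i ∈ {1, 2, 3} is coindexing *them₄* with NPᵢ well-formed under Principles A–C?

*them* is a pronoun, so Principle B applies: it must be free in its binding domain.
Binding domain of *them₄*: the embedded TP, whose subject is the candidates₂.
*the witnesses₁* c-commands the pronoun but from outside its binding domain, and is not c-commanded by it → coindexation permitted.
*the candidates₂* c-commands the pronoun within its binding domain → coindexation would violate Principle B.
*the architects₃* c-commands the pronoun within its binding domain → coindexation would violate Principle B.

{1}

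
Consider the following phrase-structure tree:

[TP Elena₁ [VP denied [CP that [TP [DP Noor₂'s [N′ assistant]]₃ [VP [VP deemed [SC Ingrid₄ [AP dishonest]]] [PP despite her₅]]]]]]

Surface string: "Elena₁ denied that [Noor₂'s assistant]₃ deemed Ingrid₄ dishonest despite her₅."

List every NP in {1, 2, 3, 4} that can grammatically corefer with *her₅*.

*her* is a pronoun, so Principle B applies: it must be free in its binding domain.
Binding domain of *her₅*: the embedded TP, whose subject is [Noor₂'s assistant]₃.
*Elena₁* c-commands the pronoun but from outside its binding domain, and is not c-commanded by it → coindexation permitted.
*Noor₂* and the pronoun do not c-command one another → neither Principle B nor Principle C is at stake; coindexation permitted.
*[Noor₂'s assistant]₃* c-commands the pronoun within its binding domain → coindexation would violate Principle B.
*Ingrid₄* and the pronoun do not c-command one another → neither Principle B nor Principle C is at stake; coindexation permitted.

{1, 2, 4}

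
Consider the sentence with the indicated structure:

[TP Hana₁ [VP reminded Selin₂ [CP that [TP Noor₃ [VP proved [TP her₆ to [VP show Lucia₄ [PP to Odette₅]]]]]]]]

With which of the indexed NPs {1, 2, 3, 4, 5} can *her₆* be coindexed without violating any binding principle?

*her* is a pronoun, so Principle B applies: it must be free in its binding domain.
Binding domain of *her₆*: the embedded TP, whose subject is Noor₃.
*Hana₁* c-commands the pronoun but from outside its binding domain, and is not c-commanded by it → coindexation permitted.
*Selin₂* c-commands the pronoun but from outside its binding domain, and is not c-commanded by it → coindexation permitted.
*Noor₃* c-commands the pronoun within its binding domain → coindexation would violate Principle B.
*Lucia₄*: the pronoun c-commands this R-expression → coindexation would violate Principle C on *Lucia₄*.
*Odette₅*: the pronoun c-commands this R-expression → coindexation would violate Principle C on *Odette₅*.

{1, 2}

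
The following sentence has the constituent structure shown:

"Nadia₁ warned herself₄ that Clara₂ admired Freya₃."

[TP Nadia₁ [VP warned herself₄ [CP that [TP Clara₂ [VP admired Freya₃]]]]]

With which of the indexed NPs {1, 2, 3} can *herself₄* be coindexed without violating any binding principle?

*herself* is an anaphor, so Principle A applies: it must be bound in its binding domain.
Binding domain of *herself₄*: the matrix TP, whose subject is Nadia₁.
*Nadia₁* c-commands the anaphor within its binding domain → licit binder.
*Clara₂* does not c-command the anaphor → cannot bind it.
*Freya₃* does not c-command the anaphor → cannot bind it.

{1}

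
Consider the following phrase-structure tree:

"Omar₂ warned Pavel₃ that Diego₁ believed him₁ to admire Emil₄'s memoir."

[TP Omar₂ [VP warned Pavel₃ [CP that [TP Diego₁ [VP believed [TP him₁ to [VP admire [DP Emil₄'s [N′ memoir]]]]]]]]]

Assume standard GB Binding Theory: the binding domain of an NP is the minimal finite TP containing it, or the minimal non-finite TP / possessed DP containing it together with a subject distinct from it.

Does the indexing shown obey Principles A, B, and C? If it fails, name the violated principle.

Principle B

The two coindexed NPs are *Diego₁* and *him₁*.
*him₁* is a pronoun. Its binding domain is the embedded TP, whose subject is Diego₁.
*Diego₁* c-commands it within that domain and carries the same index.
The pronoun is locally bound → Principle B violation.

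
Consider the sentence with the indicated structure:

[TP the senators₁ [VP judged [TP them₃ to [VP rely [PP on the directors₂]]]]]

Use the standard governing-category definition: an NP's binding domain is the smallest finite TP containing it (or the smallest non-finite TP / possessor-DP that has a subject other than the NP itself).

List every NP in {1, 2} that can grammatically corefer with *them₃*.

*them* is a pronoun, so Principle B applies: it must be free in its binding domain.
Binding domain of *them₃*: the matrix TP, whose subject is the senators₁.
*the senators₁* c-commands the pronoun within its binding domain → coindexation would violate Principle B.
*the directors₂*: the pronoun c-commands this R-expression → coindexation would violate Principle C on *the directors₂*.

none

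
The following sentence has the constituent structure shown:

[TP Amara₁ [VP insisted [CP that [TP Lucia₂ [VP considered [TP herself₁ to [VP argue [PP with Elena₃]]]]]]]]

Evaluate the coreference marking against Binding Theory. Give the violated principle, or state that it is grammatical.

The two coindexed NPs are *Amara₁* and *herself₁*.
*herself₁* is an anaphor. Principle A requires it to be bound within its binding domain — the embedded TP, whose subject is Lucia₂.
Within that domain it is c-commanded by *Lucia₂*, which does not share its index.
*Amara₁* does c-command the anaphor, but from outside its binding domain.
The anaphor is unbound in its domain → Principle A violation.

Principle A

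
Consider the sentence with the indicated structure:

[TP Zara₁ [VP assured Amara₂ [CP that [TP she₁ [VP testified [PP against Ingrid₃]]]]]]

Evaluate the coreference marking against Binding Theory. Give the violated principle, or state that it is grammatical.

grammatical

The two coindexed NPs are *Zara₁* and *she₁*.
*she₁* is a pronoun; nothing c-commands it within its binding domain (the embedded TP.), so Principle B holds trivially.
*Zara₁* is an R-expression; *she₁* does not c-command it, and no other NP shares its index, so Principle C is satisfied.
All principles are respected.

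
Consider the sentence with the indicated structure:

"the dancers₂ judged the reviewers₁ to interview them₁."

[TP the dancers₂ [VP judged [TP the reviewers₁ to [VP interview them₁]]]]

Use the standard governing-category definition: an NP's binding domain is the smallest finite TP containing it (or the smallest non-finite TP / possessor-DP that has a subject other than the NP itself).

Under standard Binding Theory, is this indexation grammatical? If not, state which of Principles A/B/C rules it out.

The two coindexed NPs are *the reviewers₁* and *them₁*.
*them₁* is a pronoun. Its binding domain is the embedded TP, whose subject is the reviewers₁.
*the reviewers₁* c-commands it within that domain and carries the same index.
The pronoun is locally bound → Principle B violation.

Principle B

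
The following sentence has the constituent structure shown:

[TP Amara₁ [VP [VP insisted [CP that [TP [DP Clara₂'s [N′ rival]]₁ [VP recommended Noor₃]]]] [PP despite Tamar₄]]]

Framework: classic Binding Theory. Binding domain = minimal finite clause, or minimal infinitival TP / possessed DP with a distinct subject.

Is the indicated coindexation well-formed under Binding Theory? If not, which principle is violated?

The two coindexed NPs are *[Clara₂'s rival]₁* and *Amara₁*.
*[Clara₂'s rival]₁* is an R-expression. Principle C requires it to be free everywhere.
*Amara₁* c-commands it and carries the same index.
The R-expression is bound → Principle C violation.

Principle C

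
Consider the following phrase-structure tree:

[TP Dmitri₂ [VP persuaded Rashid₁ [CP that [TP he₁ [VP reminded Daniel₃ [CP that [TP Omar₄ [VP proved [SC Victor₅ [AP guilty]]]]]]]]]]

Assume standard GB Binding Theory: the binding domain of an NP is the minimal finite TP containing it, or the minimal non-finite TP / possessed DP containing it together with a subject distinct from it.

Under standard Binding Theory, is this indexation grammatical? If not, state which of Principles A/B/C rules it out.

grammatical

The two coindexed NPs are *Rashid₁* and *he₁*.
*he₁* is a pronoun; nothing c-commands it within its binding domain (the embedded TP.), so Principle B holds trivially.
*Rashid₁* is an R-expression; *he₁* does not c-command it, and no other NP shares its index, so Principle C is satisfied.
All principles are respected.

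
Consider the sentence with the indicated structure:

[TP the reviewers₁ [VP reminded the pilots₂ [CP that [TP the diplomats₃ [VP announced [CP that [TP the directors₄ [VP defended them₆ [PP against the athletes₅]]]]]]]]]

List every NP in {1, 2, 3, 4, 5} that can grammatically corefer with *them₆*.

{1, 2, 3}

*them* is a pronoun, so Principle B applies: it must be free in its binding domain.
Binding domain of *them₆*: the embedded TP, whose subject is the directors₄.
*the reviewers₁* c-commands the pronoun but from outside its binding domain, and is not c-commanded by it → coindexation permitted.
*the pilots₂* c-commands the pronoun but from outside its binding domain, and is not c-commanded by it → coindexation permitted.
*the diplomats₃* c-commands the pronoun but from outside its binding domain, and is not c-commanded by it → coindexation permitted.
*the directors₄* c-commands the pronoun within its binding domain → coindexation would violate Principle B.
*the athletes₅*: the pronoun c-commands this R-expression → coindexation would violate Principle C on *the athletes₅*.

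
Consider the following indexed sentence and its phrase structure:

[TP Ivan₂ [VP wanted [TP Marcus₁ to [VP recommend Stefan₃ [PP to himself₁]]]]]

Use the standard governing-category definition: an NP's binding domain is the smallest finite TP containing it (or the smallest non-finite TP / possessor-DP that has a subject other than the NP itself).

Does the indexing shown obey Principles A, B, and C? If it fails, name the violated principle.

The two coindexed NPs are *Marcus₁* and *himself₁*.
*himself₁* is an anaphor; its binding domain is the embedded TP, whose subject is Marcus₁. *Marcus₁* c-commands it within that domain and shares its index, so Principle A is satisfied.
*Marcus₁* is an R-expression; *himself₁* does not c-command it, and no other NP shares its index, so Principle C is satisfied.
All principles are respected.

grammatical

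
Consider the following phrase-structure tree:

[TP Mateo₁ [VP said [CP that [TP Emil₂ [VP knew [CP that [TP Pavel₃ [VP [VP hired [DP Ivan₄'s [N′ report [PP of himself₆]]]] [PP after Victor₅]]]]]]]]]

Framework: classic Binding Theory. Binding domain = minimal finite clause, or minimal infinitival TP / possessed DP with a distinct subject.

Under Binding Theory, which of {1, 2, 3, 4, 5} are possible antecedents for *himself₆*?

*himself* is an anaphor, so Principle A applies: it must be bound in its binding domain.
Binding domain of *himself₆*: the possessed DP, whose subject is Ivan₄.
*Mateo₁* c-commands the anaphor but is outside its binding domain → cannot satisfy Principle A.
*Emil₂* c-commands the anaphor but is outside its binding domain → cannot satisfy Principle A.
*Pavel₃* c-commands the anaphor but is outside its binding domain → cannot satisfy Principle A.
*Ivan₄* c-commands the anaphor within its binding domain → licit binder.
*Victor₅* does not c-command the anaphor → cannot bind it.

{4}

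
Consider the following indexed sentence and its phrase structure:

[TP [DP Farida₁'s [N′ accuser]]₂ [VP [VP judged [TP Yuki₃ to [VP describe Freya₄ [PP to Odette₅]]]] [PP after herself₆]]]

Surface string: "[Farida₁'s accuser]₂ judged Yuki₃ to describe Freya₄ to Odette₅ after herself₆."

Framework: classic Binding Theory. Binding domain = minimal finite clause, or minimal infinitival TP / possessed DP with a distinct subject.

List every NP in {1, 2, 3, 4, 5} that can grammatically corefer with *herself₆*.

{2}

*herself* is an anaphor, so Principle A applies: it must be bound in its binding domain.
Binding domain of *herself₆*: the matrix TP, whose subject is [Farida₁'s accuser]₂.
*Farida₁* does not c-command the anaphor → cannot bind it.
*[Farida₁'s accuser]₂* c-commands the anaphor within its binding domain → licit binder.
*Yuki₃* does not c-command the anaphor → cannot bind it.
*Freya₄* does not c-command the anaphor → cannot bind it.
*Odette₅* does not c-command the anaphor → cannot bind it.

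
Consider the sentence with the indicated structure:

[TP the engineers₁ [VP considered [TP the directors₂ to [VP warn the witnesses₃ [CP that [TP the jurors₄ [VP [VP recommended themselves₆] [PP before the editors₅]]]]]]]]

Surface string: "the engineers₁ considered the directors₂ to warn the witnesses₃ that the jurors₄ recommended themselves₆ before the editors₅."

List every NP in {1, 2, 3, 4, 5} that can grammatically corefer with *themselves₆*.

{4}

*themselves* is an anaphor, so Principle A applies: it must be bound in its binding domain.
Binding domain of *themselves₆*: the embedded TP, whose subject is the jurors₄.
*the engineers₁* c-commands the anaphor but is outside its binding domain → cannot satisfy Principle A.
*the directors₂* c-commands the anaphor but is outside its binding domain → cannot satisfy Principle A.
*the witnesses₃* c-commands the anaphor but is outside its binding domain → cannot satisfy Principle A.
*the jurors₄* c-commands the anaphor within its binding domain → licit binder.
*the editors₅* does not c-command the anaphor → cannot bind it.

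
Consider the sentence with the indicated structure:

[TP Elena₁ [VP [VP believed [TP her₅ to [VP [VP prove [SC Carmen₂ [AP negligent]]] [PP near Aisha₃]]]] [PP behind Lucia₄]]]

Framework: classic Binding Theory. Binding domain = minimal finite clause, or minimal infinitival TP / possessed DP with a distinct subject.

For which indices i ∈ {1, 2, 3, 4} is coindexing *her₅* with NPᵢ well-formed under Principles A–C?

*her* is a pronoun, so Principle B applies: it must be free in its binding domain.
Binding domain of *her₅*: the matrix TP, whose subject is Elena₁.
*Elena₁* c-commands the pronoun within its binding domain → coindexation would violate Principle B.
*Carmen₂*: the pronoun c-commands this R-expression → coindexation would violate Principle C on *Carmen₂*.
*Aisha₃*: the pronoun c-commands this R-expression → coindexation would violate Principle C on *Aisha₃*.
*Lucia₄* and the pronoun do not c-command one another → neither Principle B nor Principle C is at stake; coindexation permitted.

{4}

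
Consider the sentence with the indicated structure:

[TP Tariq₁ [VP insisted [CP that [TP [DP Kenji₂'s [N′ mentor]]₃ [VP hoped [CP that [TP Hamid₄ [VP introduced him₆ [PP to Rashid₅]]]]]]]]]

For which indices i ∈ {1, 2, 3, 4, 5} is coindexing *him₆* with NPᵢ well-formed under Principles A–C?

*him* is a pronoun, so Principle B applies: it must be free in its binding domain.
Binding domain of *him₆*: the embedded TP, whose subject is Hamid₄.
*Tariq₁* c-commands the pronoun but from outside its binding domain, and is not c-commanded by it → coindexation permitted.
*Kenji₂* and the pronoun do not c-command one another → neither Principle B nor Principle C is at stake; coindexation permitted.
*[Kenji₂'s mentor]₃* c-commands the pronoun but from outside its binding domain, and is not c-commanded by it → coindexation permitted.
*Hamid₄* c-commands the pronoun within its binding domain → coindexation would violate Principle B.
*Rashid₅*: the pronoun c-commands this R-expression → coindexation would violate Principle C on *Rashid₅*.

{1, 2, 3}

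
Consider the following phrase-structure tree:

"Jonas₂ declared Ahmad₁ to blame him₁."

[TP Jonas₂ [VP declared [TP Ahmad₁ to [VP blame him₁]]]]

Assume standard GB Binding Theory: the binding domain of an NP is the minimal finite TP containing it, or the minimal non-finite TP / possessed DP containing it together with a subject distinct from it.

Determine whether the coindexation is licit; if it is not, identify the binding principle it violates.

Principle B

The two coindexed NPs are *Ahmad₁* and *him₁*.
*him₁* is a pronoun. Its binding domain is the embedded TP, whose subject is Ahmad₁.
*Ahmad₁* c-commands it within that domain and carries the same index.
The pronoun is locally bound → Principle B violation.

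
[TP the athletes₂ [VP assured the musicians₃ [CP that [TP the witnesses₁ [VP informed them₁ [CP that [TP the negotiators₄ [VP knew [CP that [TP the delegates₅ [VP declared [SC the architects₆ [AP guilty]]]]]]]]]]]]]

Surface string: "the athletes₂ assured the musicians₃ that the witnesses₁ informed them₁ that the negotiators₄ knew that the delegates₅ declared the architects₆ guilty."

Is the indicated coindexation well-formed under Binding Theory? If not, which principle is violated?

The two coindexed NPs are *the witnesses₁* and *them₁*.
*them₁* is a pronoun. Its binding domain is the embedded TP, whose subject is the witnesses₁.
*the witnesses₁* c-commands it within that domain and carries the same index.
The pronoun is locally bound → Principle B violation.

Principle B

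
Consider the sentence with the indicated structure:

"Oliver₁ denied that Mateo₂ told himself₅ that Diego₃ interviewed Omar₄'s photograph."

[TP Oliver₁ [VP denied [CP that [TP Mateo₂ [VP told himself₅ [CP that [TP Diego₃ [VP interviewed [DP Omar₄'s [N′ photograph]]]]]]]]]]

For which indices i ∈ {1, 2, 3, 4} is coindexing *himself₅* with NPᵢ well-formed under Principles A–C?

{2}

*himself* is an anaphor, so Principle A applies: it must be bound in its binding domain.
Binding domain of *himself₅*: the embedded TP, whose subject is Mateo₂.
*Oliver₁* c-commands the anaphor but is outside its binding domain → cannot satisfy Principle A.
*Mateo₂* c-commands the anaphor within its binding domain → licit binder.
*Diego₃* does not c-command the anaphor → cannot bind it.
*Omar₄* does not c-command the anaphor → cannot bind it.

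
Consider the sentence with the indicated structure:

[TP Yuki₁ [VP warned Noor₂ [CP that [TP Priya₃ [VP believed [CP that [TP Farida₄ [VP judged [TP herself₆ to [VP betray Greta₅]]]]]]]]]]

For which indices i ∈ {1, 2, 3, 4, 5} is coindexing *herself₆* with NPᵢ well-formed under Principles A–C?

{4}

*herself* is an anaphor, so Principle A applies: it must be bound in its binding domain.
Binding domain of *herself₆*: the embedded TP, whose subject is Farida₄.
*Yuki₁* c-commands the anaphor but is outside its binding domain → cannot satisfy Principle A.
*Noor₂* c-commands the anaphor but is outside its binding domain → cannot satisfy Principle A.
*Priya₃* c-commands the anaphor but is outside its binding domain → cannot satisfy Principle A.
*Farida₄* c-commands the anaphor within its binding domain → licit binder.
*Greta₅* does not c-command the anaphor → cannot bind it.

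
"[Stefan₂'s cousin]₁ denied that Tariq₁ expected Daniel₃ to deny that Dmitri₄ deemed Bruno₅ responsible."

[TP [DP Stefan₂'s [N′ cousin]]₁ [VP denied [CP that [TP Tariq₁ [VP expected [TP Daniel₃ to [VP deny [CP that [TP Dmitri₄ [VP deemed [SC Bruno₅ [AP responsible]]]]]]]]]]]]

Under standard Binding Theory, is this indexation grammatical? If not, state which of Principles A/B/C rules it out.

Principle C

The two coindexed NPs are *[Stefan₂'s cousin]₁* and *Tariq₁*.
*Tariq₁* is an R-expression. Principle C requires it to be free everywhere.
*[Stefan₂'s cousin]₁* c-commands it and carries the same index.
The R-expression is bound → Principle C violation.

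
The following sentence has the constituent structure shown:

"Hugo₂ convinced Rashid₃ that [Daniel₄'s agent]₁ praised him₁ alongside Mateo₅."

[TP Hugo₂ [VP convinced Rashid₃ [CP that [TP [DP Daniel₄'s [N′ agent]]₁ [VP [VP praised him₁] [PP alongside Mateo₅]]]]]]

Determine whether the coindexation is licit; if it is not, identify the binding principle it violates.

Principle B

The two coindexed NPs are *[Daniel₄'s agent]₁* and *him₁*.
*him₁* is a pronoun. Its binding domain is the embedded TP, whose subject is [Daniel₄'s agent]₁.
*[Daniel₄'s agent]₁* c-commands it within that domain and carries the same index.
The pronoun is locally bound → Principle B violation.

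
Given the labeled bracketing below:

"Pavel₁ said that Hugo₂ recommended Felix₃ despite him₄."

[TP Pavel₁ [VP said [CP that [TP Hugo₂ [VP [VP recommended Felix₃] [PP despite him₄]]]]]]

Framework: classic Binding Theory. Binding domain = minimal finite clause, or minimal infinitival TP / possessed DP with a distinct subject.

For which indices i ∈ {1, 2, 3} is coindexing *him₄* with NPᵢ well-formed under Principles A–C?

{1, 3}

*him* is a pronoun, so Principle B applies: it must be free in its binding domain.
Binding domain of *him₄*: the embedded TP, whose subject is Hugo₂.
*Pavel₁* c-commands the pronoun but from outside its binding domain, and is not c-commanded by it → coindexation permitted.
*Hugo₂* c-commands the pronoun within its binding domain → coindexation would violate Principle B.
*Felix₃* and the pronoun do not c-command one another → neither Principle B nor Principle C is at stake; coindexation permitted.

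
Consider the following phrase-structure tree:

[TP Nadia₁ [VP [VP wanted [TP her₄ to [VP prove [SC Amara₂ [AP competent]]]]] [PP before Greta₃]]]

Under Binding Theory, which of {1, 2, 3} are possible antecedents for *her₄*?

*her* is a pronoun, so Principle B applies: it must be free in its binding domain.
Binding domain of *her₄*: the matrix TP, whose subject is Nadia₁.
*Nadia₁* c-commands the pronoun within its binding domain → coindexation would violate Principle B.
*Amara₂*: the pronoun c-commands this R-expression → coindexation would violate Principle C on *Amara₂*.
*Greta₃* and the pronoun do not c-command one another → neither Principle B nor Principle C is at stake; coindexation permitted.

{3}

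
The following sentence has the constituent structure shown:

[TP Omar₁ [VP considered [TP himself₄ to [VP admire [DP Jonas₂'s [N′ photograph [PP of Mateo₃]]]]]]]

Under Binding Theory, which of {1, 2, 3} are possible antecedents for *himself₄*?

*himself* is an anaphor, so Principle A applies: it must be bound in its binding domain.
Binding domain of *himself₄*: the matrix TP, whose subject is Omar₁.
*Omar₁* c-commands the anaphor within its binding domain → licit binder.
*Jonas₂* does not c-command the anaphor → cannot bind it.
*Mateo₃* does not c-command the anaphor → cannot bind it.

{1}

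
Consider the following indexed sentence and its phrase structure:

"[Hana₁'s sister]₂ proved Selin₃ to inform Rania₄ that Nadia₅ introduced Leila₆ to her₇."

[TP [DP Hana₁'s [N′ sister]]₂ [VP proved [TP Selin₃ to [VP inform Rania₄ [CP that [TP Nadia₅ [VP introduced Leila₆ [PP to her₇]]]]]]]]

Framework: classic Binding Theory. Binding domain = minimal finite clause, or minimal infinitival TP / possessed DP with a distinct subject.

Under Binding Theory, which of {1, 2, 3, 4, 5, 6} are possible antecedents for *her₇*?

{1, 2, 3, 4}

*her* is a pronoun, so Principle B applies: it must be free in its binding domain.
Binding domain of *her₇*: the embedded TP, whose subject is Nadia₅.
*Hana₁* and the pronoun do not c-command one another → neither Principle B nor Principle C is at stake; coindexation permitted.
*[Hana₁'s sister]₂* c-commands the pronoun but from outside its binding domain, and is not c-commanded by it → coindexation permitted.
*Selin₃* c-commands the pronoun but from outside its binding domain, and is not c-commanded by it → coindexation permitted.
*Rania₄* c-commands the pronoun but from outside its binding domain, and is not c-commanded by it → coindexation permitted.
*Nadia₅* c-commands the pronoun within its binding domain → coindexation would violate Principle B.
*Leila₆* c-commands the pronoun within its binding domain → coindexation would violate Principle B.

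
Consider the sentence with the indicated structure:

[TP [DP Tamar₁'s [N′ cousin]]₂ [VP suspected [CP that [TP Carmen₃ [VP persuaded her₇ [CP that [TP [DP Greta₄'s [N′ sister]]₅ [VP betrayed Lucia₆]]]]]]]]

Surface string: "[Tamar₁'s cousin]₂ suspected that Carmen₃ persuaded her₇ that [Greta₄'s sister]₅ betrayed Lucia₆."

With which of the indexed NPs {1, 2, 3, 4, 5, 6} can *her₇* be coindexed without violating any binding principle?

*her* is a pronoun, so Principle B applies: it must be free in its binding domain.
Binding domain of *her₇*: the embedded TP, whose subject is Carmen₃.
*Tamar₁* and the pronoun do not c-command one another → neither Principle B nor Principle C is at stake; coindexation permitted.
*[Tamar₁'s cousin]₂* c-commands the pronoun but from outside its binding domain, and is not c-commanded by it → coindexation permitted.
*Carmen₃* c-commands the pronoun within its binding domain → coindexation would violate Principle B.
*Greta₄*: the pronoun c-commands this R-expression → coindexation would violate Principle C on *Greta₄*.
*[Greta₄'s sister]₅*: the pronoun c-commands this R-expression → coindexation would violate Principle C on *[Greta₄'s sister]₅*.
*Lucia₆*: the pronoun c-commands this R-expression → coindexation would violate Principle C on *Lucia₆*.

{1, 2}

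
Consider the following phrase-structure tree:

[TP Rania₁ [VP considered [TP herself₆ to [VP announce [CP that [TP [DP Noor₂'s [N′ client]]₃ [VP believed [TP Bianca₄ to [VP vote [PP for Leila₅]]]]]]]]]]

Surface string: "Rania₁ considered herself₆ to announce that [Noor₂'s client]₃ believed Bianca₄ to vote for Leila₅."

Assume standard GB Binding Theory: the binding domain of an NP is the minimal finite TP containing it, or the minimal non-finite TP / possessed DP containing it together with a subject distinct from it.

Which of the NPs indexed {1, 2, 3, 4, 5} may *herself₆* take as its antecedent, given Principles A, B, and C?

*herself* is an anaphor, so Principle A applies: it must be bound in its binding domain.
Binding domain of *herself₆*: the matrix TP, whose subject is Rania₁.
*Rania₁* c-commands the anaphor within its binding domain → licit binder.
*Noor₂* does not c-command the anaphor → cannot bind it.
*[Noor₂'s client]₃* does not c-command the anaphor → cannot bind it.
*Bianca₄* does not c-command the anaphor → cannot bind it.
*Leila₅* does not c-command the anaphor → cannot bind it.

{1}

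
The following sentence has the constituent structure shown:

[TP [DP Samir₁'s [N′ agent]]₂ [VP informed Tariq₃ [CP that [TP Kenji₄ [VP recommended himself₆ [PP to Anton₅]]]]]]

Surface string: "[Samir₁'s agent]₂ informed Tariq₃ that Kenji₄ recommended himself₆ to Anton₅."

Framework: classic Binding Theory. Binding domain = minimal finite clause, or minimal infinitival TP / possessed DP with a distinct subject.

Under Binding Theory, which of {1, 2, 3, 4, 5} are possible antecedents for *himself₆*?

*himself* is an anaphor, so Principle A applies: it must be bound in its binding domain.
Binding domain of *himself₆*: the embedded TP, whose subject is Kenji₄.
*Samir₁* does not c-command the anaphor → cannot bind it.
*[Samir₁'s agent]₂* c-commands the anaphor but is outside its binding domain → cannot satisfy Principle A.
*Tariq₃* c-commands the anaphor but is outside its binding domain → cannot satisfy Principle A.
*Kenji₄* c-commands the anaphor within its binding domain → licit binder.
*Anton₅* does not c-command the anaphor → cannot bind it.

{4}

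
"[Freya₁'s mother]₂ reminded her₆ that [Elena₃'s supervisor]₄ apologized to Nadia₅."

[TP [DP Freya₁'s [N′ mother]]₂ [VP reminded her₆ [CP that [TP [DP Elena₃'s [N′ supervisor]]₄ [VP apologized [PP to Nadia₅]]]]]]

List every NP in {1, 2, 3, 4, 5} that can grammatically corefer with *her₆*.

{1}

*her* is a pronoun, so Principle B applies: it must be free in its binding domain.
Binding domain of *her₆*: the matrix TP, whose subject is [Freya₁'s mother]₂.
*Freya₁* and the pronoun do not c-command one another → neither Principle B nor Principle C is at stake; coindexation permitted.
*[Freya₁'s mother]₂* c-commands the pronoun within its binding domain → coindexation would violate Principle B.
*Elena₃*: the pronoun c-commands this R-expression → coindexation would violate Principle C on *Elena₃*.
*[Elena₃'s supervisor]₄*: the pronoun c-commands this R-expression → coindexation would violate Principle C on *[Elena₃'s supervisor]₄*.
*Nadia₅*: the pronoun c-commands this R-expression → coindexation would violate Principle C on *Nadia₅*.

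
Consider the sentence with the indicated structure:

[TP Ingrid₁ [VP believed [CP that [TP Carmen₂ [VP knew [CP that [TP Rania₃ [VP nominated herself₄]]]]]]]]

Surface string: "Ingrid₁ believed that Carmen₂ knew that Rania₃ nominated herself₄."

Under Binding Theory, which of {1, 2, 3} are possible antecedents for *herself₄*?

{3}

*herself* is an anaphor, so Principle A applies: it must be bound in its binding domain.
Binding domain of *herself₄*: the embedded TP, whose subject is Rania₃.
*Ingrid₁* c-commands the anaphor but is outside its binding domain → cannot satisfy Principle A.
*Carmen₂* c-commands the anaphor but is outside its binding domain → cannot satisfy Principle A.
*Rania₃* c-commands the anaphor within its binding domain → licit binder.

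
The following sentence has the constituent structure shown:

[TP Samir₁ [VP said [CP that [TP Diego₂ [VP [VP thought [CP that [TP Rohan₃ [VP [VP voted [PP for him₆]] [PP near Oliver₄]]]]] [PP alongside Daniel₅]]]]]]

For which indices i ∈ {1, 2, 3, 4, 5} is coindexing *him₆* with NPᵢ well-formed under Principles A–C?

{1, 2, 4, 5}

*him* is a pronoun, so Principle B applies: it must be free in its binding domain.
Binding domain of *him₆*: the embedded TP, whose subject is Rohan₃.
*Samir₁* c-commands the pronoun but from outside its binding domain, and is not c-commanded by it → coindexation permitted.
*Diego₂* c-commands the pronoun but from outside its binding domain, and is not c-commanded by it → coindexation permitted.
*Rohan₃* c-commands the pronoun within its binding domain → coindexation would violate Principle B.
*Oliver₄* and the pronoun do not c-command one another → neither Principle B nor Principle C is at stake; coindexation permitted.
*Daniel₅* and the pronoun do not c-command one another → neither Principle B nor Principle C is at stake; coindexation permitted.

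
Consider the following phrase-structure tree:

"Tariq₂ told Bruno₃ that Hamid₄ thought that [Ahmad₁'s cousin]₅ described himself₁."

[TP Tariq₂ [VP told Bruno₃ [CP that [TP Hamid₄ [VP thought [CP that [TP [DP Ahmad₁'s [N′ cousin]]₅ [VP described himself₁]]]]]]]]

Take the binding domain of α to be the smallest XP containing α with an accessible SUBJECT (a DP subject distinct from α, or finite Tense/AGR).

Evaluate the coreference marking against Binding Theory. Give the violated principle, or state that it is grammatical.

Principle A

The two coindexed NPs are *Ahmad₁* and *himself₁*.
*himself₁* is an anaphor. Principle A requires it to be bound within its binding domain — the embedded TP, whose subject is [Ahmad₁'s cousin]₅.
Within that domain it is c-commanded by *[Ahmad₁'s cousin]₅*, which does not share its index.
*Ahmad₁* does not c-command the anaphor at all.
The anaphor is unbound in its domain → Principle A violation.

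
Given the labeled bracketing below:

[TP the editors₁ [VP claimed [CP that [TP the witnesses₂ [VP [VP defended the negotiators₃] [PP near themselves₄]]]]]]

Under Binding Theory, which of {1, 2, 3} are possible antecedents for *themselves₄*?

*themselves* is an anaphor, so Principle A applies: it must be bound in its binding domain.
Binding domain of *themselves₄*: the embedded TP, whose subject is the witnesses₂.
*the editors₁* c-commands the anaphor but is outside its binding domain → cannot satisfy Principle A.
*the witnesses₂* c-commands the anaphor within its binding domain → licit binder.
*the negotiators₃* does not c-command the anaphor → cannot bind it.

{2}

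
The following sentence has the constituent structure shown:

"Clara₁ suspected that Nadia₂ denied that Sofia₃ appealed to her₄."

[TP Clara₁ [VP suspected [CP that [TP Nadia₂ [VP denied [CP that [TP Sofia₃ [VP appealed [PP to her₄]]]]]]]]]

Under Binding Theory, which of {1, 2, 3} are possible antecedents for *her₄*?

{1, 2}

*her* is a pronoun, so Principle B applies: it must be free in its binding domain.
Binding domain of *her₄*: the embedded TP, whose subject is Sofia₃.
*Clara₁* c-commands the pronoun but from outside its binding domain, and is not c-commanded by it → coindexation permitted.
*Nadia₂* c-commands the pronoun but from outside its binding domain, and is not c-commanded by it → coindexation permitted.
*Sofia₃* c-commands the pronoun within its binding domain → coindexation would violate Principle B.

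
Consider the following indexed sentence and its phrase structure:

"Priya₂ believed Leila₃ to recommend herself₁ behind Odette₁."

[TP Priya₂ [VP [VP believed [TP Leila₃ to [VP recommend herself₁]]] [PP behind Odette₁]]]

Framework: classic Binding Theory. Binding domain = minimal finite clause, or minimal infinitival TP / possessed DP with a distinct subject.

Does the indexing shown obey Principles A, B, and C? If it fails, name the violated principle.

The two coindexed NPs are *Odette₁* and *herself₁*.
*herself₁* is an anaphor. Principle A requires it to be bound within its binding domain — the embedded TP, whose subject is Leila₃.
Within that domain it is c-commanded by *Leila₃*, which does not share its index.
*Odette₁* does not c-command the anaphor at all.
The anaphor is unbound in its domain → Principle A violation.

Principle A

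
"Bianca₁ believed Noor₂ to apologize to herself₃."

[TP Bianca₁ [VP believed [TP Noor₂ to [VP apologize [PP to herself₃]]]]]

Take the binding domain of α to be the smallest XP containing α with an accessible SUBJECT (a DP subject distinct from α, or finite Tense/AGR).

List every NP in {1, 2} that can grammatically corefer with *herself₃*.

*herself* is an anaphor, so Principle A applies: it must be bound in its binding domain.
Binding domain of *herself₃*: the embedded TP, whose subject is Noor₂.
*Bianca₁* c-commands the anaphor but is outside its binding domain → cannot satisfy Principle A.
*Noor₂* c-commands the anaphor within its binding domain → licit binder.

{2}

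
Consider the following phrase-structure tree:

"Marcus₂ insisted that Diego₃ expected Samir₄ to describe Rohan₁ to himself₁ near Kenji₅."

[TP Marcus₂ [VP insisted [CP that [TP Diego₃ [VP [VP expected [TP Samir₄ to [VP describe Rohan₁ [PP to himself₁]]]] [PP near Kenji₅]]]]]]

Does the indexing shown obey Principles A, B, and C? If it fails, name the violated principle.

The two coindexed NPs are *Rohan₁* and *himself₁*.
*himself₁* is an anaphor; its binding domain is the embedded TP, whose subject is Samir₄. *Rohan₁* c-commands it within that domain and shares its index, so Principle A is satisfied.
*Rohan₁* is an R-expression; *himself₁* does not c-command it, and no other NP shares its index, so Principle C is satisfied.
All principles are respected.

grammatical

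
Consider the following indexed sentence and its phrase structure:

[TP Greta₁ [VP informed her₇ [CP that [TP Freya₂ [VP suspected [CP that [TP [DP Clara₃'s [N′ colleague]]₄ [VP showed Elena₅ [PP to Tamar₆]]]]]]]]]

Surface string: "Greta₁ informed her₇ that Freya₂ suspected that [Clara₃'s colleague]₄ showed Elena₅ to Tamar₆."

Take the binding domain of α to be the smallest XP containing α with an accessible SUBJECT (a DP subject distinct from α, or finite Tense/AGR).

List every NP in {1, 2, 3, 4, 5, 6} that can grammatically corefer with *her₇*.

*her* is a pronoun, so Principle B applies: it must be free in its binding domain.
Binding domain of *her₇*: the matrix TP, whose subject is Greta₁.
*Greta₁* c-commands the pronoun within its binding domain → coindexation would violate Principle B.
*Freya₂*: the pronoun c-commands this R-expression → coindexation would violate Principle C on *Freya₂*.
*Clara₃*: the pronoun c-commands this R-expression → coindexation would violate Principle C on *Clara₃*.
*[Clara₃'s colleague]₄*: the pronoun c-commands this R-expression → coindexation would violate Principle C on *[Clara₃'s colleague]₄*.
*Elena₅*: the pronoun c-commands this R-expression → coindexation would violate Principle C on *Elena₅*.
*Tamar₆*: the pronoun c-commands this R-expression → coindexation would violate Principle C on *Tamar₆*.

none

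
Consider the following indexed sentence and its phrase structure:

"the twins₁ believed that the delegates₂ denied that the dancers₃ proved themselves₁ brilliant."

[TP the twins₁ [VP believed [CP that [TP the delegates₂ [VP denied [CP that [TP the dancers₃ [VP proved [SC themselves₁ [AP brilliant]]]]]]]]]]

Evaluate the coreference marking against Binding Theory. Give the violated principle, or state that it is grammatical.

The two coindexed NPs are *the twins₁* and *themselves₁*.
*themselves₁* is an anaphor. Principle A requires it to be bound within its binding domain — the embedded TP, whose subject is the dancers₃.
Within that domain it is c-commanded by *the dancers₃*, which does not share its index.
*the twins₁* does c-command the anaphor, but from outside its binding domain.
The anaphor is unbound in its domain → Principle A violation.

Principle A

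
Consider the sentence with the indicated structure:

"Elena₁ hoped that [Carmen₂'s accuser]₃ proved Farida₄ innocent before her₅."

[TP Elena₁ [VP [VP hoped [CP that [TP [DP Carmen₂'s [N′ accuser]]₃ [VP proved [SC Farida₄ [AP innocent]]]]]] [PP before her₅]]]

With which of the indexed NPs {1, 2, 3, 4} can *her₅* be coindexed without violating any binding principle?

{2, 3, 4}

*her* is a pronoun, so Principle B applies: it must be free in its binding domain.
Binding domain of *her₅*: the matrix TP, whose subject is Elena₁.
*Elena₁* c-commands the pronoun within its binding domain → coindexation would violate Principle B.
*Carmen₂* and the pronoun do not c-command one another → neither Principle B nor Principle C is at stake; coindexation permitted.
*[Carmen₂'s accuser]₃* and the pronoun do not c-command one another → neither Principle B nor Principle C is at stake; coindexation permitted.
*Farida₄* and the pronoun do not c-command one another → neither Principle B nor Principle C is at stake; coindexation permitted.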